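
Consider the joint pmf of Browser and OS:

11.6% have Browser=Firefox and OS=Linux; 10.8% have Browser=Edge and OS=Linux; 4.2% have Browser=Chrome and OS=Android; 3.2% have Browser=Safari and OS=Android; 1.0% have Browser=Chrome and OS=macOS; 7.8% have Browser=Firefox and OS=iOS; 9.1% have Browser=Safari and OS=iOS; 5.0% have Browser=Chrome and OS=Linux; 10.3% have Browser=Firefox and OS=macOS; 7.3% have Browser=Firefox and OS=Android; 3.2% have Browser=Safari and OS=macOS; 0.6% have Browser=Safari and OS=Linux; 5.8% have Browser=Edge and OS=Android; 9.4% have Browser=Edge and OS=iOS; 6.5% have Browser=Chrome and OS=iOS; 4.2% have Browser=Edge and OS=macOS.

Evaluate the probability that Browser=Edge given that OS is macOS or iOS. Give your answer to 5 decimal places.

0.26408

P(OS=macOS) = 0.010 + 0.103 + 0.032 + 0.042 = 0.187.
P(OS=iOS) = 0.065 + 0.078 + 0.091 + 0.094 = 0.328.
P(OS ∈ {macOS, iOS}) = 0.187 + 0.328 = 0.515; P(Browser=Edge, OS ∈ {macOS, iOS}) = 0.042 + 0.094 = 0.136.
P(Browser=Edge | OS ∈ {macOS, iOS}) = 0.136/0.515 = 0.26408.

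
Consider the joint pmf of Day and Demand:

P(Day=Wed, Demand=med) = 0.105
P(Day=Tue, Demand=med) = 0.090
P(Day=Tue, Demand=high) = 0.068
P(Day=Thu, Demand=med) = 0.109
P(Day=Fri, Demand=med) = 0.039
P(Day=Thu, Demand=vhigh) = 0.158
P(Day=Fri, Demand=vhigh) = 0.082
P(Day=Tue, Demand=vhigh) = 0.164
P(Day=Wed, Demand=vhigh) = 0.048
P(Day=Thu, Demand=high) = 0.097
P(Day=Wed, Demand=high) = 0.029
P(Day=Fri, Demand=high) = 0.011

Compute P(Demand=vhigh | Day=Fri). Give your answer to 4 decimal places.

P(Day=Fri) = 0.039 + 0.011 + 0.082 = 0.132.
P(Demand=vhigh | Day=Fri) = 0.082/0.132 = 0.6212.

0.6212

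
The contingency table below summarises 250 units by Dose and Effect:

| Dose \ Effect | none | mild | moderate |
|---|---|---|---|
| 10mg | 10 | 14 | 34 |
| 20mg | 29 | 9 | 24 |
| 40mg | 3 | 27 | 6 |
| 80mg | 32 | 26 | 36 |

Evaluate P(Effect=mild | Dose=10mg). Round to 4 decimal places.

0.2414

Total with Dose=10mg: 10 + 14 + 34 = 58.
P(Effect=mild | Dose=10mg) = 14/58 = 0.2414.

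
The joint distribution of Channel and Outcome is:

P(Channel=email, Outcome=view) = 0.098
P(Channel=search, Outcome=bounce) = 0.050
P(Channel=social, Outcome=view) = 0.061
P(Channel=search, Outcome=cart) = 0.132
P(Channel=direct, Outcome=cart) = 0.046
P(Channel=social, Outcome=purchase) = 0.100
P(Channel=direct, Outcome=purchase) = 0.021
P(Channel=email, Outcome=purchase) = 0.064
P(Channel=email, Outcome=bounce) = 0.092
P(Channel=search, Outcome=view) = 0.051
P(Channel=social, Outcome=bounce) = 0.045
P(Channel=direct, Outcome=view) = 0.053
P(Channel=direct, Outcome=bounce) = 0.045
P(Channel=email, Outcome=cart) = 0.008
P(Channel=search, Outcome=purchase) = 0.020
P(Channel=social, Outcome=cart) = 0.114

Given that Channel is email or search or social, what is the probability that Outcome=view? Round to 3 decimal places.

P(Channel=email) = 0.092 + 0.098 + 0.008 + 0.064 = 0.262.
P(Channel=search) = 0.050 + 0.051 + 0.132 + 0.020 = 0.253.
P(Channel=social) = 0.045 + 0.061 + 0.114 + 0.100 = 0.320.
P(Channel ∈ {email, search, social}) = 0.262 + 0.253 + 0.320 = 0.835; P(Outcome=view, Channel ∈ {email, search, social}) = 0.098 + 0.051 + 0.061 = 0.210.
P(Outcome=view | Channel ∈ {email, search, social}) = 0.210/0.835 = 0.251.

0.251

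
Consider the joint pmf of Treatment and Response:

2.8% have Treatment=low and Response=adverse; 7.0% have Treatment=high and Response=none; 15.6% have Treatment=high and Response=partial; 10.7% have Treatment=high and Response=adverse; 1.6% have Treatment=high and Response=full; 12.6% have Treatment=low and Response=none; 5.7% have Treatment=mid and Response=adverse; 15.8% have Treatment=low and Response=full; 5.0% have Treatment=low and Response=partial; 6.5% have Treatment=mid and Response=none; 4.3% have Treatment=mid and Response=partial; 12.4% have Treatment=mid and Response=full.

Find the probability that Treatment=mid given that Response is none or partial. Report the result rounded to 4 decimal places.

P(Response=none) = 0.126 + 0.065 + 0.070 = 0.261.
P(Response=partial) = 0.050 + 0.043 + 0.156 = 0.249.
P(Response ∈ {none, partial}) = 0.261 + 0.249 = 0.510; P(Treatment=mid, Response ∈ {none, partial}) = 0.065 + 0.043 = 0.108.
P(Treatment=mid | Response ∈ {none, partial}) = 0.108/0.510 = 0.2118.

0.2118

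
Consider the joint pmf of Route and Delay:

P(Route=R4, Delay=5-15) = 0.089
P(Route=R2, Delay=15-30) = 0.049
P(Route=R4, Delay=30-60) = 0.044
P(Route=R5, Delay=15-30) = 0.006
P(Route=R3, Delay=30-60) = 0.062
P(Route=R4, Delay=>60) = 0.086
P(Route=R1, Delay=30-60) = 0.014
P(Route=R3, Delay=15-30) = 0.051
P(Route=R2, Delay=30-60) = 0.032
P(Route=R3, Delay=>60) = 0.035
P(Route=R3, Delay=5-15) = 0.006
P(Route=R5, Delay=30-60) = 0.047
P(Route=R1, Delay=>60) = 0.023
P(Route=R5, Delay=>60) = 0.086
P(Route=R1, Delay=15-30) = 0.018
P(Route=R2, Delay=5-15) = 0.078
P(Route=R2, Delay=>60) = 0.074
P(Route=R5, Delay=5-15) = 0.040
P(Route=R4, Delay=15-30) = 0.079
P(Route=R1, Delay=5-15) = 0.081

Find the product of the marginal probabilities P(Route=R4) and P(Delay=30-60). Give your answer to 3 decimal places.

P(Route=R4) = 0.089 + 0.079 + 0.044 + 0.086 = 0.298.
P(Delay=30-60) = 0.014 + 0.032 + 0.062 + 0.044 + 0.047 = 0.199.
Product: 0.298 × 0.199 = 0.059.

0.059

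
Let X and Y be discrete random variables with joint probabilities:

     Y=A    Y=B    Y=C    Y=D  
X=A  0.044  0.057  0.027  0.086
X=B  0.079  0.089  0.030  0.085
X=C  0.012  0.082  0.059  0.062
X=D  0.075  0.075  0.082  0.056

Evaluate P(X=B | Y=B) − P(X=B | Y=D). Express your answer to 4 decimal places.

P(Y=B) = 0.057 + 0.089 + 0.082 + 0.075 = 0.303; P(X=B | Y=B) = 0.089/0.303 = 0.29373.
P(Y=D) = 0.086 + 0.085 + 0.062 + 0.056 = 0.289; P(X=B | Y=D) = 0.085/0.289 = 0.29412.
Difference = -0.0004.

-0.0004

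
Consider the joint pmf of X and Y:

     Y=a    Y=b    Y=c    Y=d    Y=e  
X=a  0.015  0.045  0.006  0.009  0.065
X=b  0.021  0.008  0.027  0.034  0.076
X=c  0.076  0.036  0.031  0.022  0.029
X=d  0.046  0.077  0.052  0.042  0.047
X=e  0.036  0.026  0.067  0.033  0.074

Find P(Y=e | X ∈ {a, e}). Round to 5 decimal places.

P(X=a) = 0.015 + 0.045 + 0.006 + 0.009 + 0.065 = 0.140.
P(X=e) = 0.036 + 0.026 + 0.067 + 0.033 + 0.074 = 0.236.
P(X ∈ {a, e}) = 0.140 + 0.236 = 0.376; P(Y=e, X ∈ {a, e}) = 0.065 + 0.074 = 0.139.
P(Y=e | X ∈ {a, e}) = 0.139/0.376 = 0.36968.

0.36968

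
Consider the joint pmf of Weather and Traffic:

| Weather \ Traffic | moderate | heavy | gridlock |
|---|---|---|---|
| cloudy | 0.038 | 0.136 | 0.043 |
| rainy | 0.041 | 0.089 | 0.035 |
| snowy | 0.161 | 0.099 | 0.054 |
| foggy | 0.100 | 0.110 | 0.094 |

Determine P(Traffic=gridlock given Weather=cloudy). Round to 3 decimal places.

0.198

P(Weather=cloudy) = 0.038 + 0.136 + 0.043 = 0.217.
P(Traffic=gridlock | Weather=cloudy) = 0.043/0.217 = 0.198.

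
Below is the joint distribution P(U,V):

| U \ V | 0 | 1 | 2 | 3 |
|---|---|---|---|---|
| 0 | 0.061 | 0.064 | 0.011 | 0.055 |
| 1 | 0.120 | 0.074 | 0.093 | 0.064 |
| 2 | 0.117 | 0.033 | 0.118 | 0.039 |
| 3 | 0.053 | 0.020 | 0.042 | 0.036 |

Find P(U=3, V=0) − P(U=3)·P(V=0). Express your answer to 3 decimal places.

-0.000

P(U=3) = 0.053 + 0.020 + 0.042 + 0.036 = 0.151.
P(V=0) = 0.061 + 0.120 + 0.117 + 0.053 = 0.351.
P(U=3, V=0) − P(U=3)P(V=0) = 0.053 − 0.151×0.351 = -0.000.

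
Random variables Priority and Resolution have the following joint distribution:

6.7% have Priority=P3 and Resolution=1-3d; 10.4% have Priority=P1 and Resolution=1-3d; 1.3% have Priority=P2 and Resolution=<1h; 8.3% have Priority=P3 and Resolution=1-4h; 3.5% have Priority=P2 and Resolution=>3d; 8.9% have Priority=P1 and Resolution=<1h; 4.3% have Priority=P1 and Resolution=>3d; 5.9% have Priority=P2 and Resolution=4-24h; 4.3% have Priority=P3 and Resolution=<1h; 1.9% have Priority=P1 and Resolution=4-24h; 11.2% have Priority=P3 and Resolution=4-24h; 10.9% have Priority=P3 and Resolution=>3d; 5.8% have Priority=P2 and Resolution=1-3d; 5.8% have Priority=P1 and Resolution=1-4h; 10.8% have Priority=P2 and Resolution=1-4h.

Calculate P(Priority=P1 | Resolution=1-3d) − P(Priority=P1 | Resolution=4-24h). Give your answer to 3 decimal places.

0.354

P(Resolution=1-3d) = 0.104 + 0.058 + 0.067 = 0.229; P(Priority=P1 | Resolution=1-3d) = 0.104/0.229 = 0.4541.
P(Resolution=4-24h) = 0.019 + 0.059 + 0.112 = 0.190; P(Priority=P1 | Resolution=4-24h) = 0.019/0.190 = 0.1000.
Difference = 0.354.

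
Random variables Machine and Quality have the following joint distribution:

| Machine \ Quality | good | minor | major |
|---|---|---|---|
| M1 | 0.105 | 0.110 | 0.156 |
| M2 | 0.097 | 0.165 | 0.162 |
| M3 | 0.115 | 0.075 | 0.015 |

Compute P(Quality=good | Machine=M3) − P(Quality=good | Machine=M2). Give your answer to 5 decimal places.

P(Machine=M3) = 0.115 + 0.075 + 0.015 = 0.205; P(Quality=good | Machine=M3) = 0.115/0.205 = 0.560976.
P(Machine=M2) = 0.097 + 0.165 + 0.162 = 0.424; P(Quality=good | Machine=M2) = 0.097/0.424 = 0.228774.
Difference = 0.33220.

0.33220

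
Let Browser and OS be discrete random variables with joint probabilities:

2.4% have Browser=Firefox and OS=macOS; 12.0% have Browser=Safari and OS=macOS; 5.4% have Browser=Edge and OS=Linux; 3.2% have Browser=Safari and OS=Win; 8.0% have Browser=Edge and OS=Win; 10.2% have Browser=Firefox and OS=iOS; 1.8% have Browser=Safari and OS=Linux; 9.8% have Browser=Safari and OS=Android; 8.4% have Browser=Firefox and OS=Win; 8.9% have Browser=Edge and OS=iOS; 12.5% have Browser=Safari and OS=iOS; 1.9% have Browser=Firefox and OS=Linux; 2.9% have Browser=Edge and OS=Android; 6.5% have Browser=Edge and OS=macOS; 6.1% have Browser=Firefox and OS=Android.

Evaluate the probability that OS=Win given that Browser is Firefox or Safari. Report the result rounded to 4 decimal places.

P(Browser=Firefox) = 0.084 + 0.024 + 0.019 + 0.102 + 0.061 = 0.290.
P(Browser=Safari) = 0.032 + 0.120 + 0.018 + 0.125 + 0.098 = 0.393.
P(Browser ∈ {Firefox, Safari}) = 0.290 + 0.393 = 0.683; P(OS=Win, Browser ∈ {Firefox, Safari}) = 0.084 + 0.032 = 0.116.
P(OS=Win | Browser ∈ {Firefox, Safari}) = 0.116/0.683 = 0.1698.

0.1698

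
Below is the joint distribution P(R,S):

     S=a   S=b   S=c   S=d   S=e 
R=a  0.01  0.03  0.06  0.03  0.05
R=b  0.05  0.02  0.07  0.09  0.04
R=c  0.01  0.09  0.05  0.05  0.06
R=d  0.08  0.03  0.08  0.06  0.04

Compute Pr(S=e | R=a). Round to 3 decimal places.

0.278

P(R=a) = 0.01 + 0.03 + 0.06 + 0.03 + 0.05 = 0.18.
P(S=e | R=a) = 0.05/0.18 = 0.278.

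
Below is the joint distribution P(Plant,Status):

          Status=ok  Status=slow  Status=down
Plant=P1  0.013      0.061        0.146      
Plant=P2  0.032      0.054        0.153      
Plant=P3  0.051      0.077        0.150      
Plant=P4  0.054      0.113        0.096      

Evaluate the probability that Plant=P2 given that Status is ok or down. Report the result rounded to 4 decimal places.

0.2662

P(Status=ok) = 0.013 + 0.032 + 0.051 + 0.054 = 0.150.
P(Status=down) = 0.146 + 0.153 + 0.150 + 0.096 = 0.545.
P(Status ∈ {ok, down}) = 0.150 + 0.545 = 0.695; P(Plant=P2, Status ∈ {ok, down}) = 0.032 + 0.153 = 0.185.
P(Plant=P2 | Status ∈ {ok, down}) = 0.185/0.695 = 0.2662.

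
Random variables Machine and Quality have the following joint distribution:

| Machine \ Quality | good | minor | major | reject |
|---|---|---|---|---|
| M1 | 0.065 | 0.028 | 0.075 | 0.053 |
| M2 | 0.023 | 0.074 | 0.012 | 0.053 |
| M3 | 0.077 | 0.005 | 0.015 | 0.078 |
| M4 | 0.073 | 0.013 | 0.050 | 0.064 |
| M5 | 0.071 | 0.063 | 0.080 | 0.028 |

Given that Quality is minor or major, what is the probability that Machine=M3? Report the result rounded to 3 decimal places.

P(Quality=minor) = 0.028 + 0.074 + 0.005 + 0.013 + 0.063 = 0.183.
P(Quality=major) = 0.075 + 0.012 + 0.015 + 0.050 + 0.080 = 0.232.
P(Quality ∈ {minor, major}) = 0.183 + 0.232 = 0.415; P(Machine=M3, Quality ∈ {minor, major}) = 0.005 + 0.015 = 0.020.
P(Machine=M3 | Quality ∈ {minor, major}) = 0.020/0.415 = 0.048.

0.048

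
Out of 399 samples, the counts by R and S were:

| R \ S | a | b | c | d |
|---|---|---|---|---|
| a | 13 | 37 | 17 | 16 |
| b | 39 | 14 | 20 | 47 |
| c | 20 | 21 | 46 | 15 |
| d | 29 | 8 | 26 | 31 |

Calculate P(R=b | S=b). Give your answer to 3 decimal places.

0.175

Total with S=b: 37 + 14 + 21 + 8 = 80.
P(R=b | S=b) = 14/80 = 0.175.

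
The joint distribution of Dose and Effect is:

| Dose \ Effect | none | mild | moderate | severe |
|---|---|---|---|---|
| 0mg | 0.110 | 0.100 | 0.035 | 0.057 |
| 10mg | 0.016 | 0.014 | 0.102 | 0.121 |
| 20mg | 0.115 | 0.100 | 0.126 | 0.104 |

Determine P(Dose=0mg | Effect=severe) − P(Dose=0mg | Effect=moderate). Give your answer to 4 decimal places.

P(Effect=severe) = 0.057 + 0.121 + 0.104 = 0.282; P(Dose=0mg | Effect=severe) = 0.057/0.282 = 0.20213.
P(Effect=moderate) = 0.035 + 0.102 + 0.126 = 0.263; P(Dose=0mg | Effect=moderate) = 0.035/0.263 = 0.13308.
Difference = 0.0690.

0.0690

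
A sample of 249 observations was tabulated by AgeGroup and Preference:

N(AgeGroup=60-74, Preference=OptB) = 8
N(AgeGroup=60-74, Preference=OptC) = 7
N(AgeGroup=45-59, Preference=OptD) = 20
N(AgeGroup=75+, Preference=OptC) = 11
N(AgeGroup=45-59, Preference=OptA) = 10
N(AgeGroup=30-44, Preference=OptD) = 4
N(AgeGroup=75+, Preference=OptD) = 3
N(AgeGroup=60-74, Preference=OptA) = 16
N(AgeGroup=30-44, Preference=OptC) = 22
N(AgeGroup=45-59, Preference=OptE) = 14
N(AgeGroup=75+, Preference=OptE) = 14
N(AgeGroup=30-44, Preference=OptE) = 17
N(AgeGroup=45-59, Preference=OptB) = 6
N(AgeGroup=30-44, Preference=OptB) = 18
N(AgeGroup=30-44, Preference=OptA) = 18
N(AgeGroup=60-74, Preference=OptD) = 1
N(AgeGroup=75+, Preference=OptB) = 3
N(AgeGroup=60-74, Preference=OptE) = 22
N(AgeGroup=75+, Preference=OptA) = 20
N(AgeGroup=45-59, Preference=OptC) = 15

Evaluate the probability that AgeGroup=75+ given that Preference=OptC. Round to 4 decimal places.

0.2000

Total with Preference=OptC: 22 + 15 + 7 + 11 = 55.
P(AgeGroup=75+ | Preference=OptC) = 11/55 = 0.2000.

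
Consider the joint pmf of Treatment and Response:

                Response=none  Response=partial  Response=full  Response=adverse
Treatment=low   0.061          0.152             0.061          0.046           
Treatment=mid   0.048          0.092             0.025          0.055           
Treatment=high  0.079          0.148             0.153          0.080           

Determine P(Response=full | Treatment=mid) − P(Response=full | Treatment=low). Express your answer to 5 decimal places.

-0.07699

P(Treatment=mid) = 0.048 + 0.092 + 0.025 + 0.055 = 0.220; P(Response=full | Treatment=mid) = 0.025/0.220 = 0.113636.
P(Treatment=low) = 0.061 + 0.152 + 0.061 + 0.046 = 0.320; P(Response=full | Treatment=low) = 0.061/0.320 = 0.190625.
Difference = -0.07699.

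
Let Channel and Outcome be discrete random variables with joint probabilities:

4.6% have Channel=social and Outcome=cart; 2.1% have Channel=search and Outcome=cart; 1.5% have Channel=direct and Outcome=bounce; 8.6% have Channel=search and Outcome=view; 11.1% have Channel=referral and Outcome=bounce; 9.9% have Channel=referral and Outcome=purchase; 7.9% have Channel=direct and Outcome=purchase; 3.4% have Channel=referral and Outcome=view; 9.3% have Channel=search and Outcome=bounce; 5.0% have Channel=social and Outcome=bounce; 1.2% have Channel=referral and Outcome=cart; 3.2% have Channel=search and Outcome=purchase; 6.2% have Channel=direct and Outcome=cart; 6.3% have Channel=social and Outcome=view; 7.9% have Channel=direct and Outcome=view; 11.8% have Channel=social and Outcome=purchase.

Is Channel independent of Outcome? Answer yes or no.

P(Channel=direct) = 0.235 and P(Outcome=bounce) = 0.269, so their product is 0.06322, but P(Channel=direct, Outcome=bounce) = 0.015. Since these differ, Channel and Outcome are not independent.

no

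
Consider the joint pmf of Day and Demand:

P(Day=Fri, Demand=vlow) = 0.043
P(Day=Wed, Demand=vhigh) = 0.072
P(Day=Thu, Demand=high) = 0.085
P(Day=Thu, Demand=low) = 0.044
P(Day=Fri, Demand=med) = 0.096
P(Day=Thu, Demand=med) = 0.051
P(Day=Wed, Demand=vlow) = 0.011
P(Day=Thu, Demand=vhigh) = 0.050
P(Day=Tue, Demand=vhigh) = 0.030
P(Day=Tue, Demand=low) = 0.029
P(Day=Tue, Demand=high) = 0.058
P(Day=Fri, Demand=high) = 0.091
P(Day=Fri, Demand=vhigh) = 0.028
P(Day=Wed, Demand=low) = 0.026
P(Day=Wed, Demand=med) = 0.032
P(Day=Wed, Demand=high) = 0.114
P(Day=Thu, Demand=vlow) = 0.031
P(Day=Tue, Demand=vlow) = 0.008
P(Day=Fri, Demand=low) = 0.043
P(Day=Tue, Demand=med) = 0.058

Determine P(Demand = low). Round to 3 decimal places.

0.142

P(Demand=low) = 0.029 + 0.026 + 0.044 + 0.043 = 0.142.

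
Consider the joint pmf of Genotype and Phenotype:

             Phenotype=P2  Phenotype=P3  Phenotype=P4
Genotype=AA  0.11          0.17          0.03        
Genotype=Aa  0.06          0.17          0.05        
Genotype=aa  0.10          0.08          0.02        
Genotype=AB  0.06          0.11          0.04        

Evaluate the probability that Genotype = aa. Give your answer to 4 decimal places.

P(Genotype=aa) = 0.10 + 0.08 + 0.02 = 0.20.

0.2000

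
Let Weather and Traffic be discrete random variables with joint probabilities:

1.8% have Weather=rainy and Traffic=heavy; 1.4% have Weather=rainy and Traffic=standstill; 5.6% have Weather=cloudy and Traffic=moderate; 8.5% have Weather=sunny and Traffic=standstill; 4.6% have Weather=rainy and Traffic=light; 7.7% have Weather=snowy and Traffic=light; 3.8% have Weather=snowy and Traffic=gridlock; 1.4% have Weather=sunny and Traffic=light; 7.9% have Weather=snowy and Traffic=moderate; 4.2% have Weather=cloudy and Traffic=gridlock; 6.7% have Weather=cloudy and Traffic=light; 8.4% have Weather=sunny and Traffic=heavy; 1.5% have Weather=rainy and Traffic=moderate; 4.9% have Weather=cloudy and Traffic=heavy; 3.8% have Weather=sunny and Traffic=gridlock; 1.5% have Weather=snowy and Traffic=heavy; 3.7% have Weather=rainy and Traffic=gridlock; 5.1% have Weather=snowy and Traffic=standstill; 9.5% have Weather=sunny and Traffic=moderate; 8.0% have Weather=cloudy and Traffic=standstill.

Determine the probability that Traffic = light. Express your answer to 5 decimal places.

P(Traffic=light) = 0.014 + 0.067 + 0.046 + 0.077 = 0.204.

0.20400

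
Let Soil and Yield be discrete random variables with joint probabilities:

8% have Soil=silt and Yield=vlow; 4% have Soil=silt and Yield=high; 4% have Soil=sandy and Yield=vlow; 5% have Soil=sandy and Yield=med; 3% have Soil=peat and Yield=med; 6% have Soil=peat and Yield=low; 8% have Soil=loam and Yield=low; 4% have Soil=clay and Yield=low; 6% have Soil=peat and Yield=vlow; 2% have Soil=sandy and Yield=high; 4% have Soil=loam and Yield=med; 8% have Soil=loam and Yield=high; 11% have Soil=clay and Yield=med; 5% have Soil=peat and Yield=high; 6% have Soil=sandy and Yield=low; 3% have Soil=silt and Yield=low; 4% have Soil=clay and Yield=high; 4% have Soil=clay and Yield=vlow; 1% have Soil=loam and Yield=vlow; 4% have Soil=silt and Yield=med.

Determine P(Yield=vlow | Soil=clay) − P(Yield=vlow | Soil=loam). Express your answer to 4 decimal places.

P(Soil=clay) = 0.04 + 0.04 + 0.11 + 0.04 = 0.23; P(Yield=vlow | Soil=clay) = 0.04/0.23 = 0.17391.
P(Soil=loam) = 0.01 + 0.08 + 0.04 + 0.08 = 0.21; P(Yield=vlow | Soil=loam) = 0.01/0.21 = 0.04762.
Difference = 0.1263.

0.1263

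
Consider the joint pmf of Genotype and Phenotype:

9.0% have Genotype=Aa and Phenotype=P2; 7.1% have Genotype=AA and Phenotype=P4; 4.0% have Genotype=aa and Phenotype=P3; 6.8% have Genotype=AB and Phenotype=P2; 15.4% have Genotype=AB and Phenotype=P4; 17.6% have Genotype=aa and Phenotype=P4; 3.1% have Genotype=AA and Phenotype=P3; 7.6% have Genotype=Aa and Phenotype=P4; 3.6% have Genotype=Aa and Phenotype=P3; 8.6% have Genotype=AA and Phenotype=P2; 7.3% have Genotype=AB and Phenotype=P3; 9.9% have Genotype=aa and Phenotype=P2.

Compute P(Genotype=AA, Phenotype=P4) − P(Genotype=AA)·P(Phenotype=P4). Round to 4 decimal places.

P(Genotype=AA) = 0.086 + 0.031 + 0.071 = 0.188.
P(Phenotype=P4) = 0.071 + 0.076 + 0.176 + 0.154 = 0.477.
P(Genotype=AA, Phenotype=P4) − P(Genotype=AA)P(Phenotype=P4) = 0.071 − 0.188×0.477 = -0.0187.

-0.0187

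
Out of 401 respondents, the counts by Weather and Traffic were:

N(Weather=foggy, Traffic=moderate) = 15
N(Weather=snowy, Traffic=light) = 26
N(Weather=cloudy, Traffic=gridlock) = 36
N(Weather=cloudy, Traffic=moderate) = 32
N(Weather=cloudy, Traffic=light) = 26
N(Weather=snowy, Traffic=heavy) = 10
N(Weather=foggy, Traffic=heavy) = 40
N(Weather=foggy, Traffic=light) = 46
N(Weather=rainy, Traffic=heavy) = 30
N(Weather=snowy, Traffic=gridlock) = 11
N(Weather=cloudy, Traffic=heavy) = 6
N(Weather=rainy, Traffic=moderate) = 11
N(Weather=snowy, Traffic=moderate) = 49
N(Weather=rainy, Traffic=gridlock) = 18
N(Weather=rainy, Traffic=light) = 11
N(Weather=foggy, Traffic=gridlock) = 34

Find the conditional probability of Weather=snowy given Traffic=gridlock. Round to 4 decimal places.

0.1111

Total with Traffic=gridlock: 36 + 18 + 11 + 34 = 99.
P(Weather=snowy | Traffic=gridlock) = 11/99 = 0.1111.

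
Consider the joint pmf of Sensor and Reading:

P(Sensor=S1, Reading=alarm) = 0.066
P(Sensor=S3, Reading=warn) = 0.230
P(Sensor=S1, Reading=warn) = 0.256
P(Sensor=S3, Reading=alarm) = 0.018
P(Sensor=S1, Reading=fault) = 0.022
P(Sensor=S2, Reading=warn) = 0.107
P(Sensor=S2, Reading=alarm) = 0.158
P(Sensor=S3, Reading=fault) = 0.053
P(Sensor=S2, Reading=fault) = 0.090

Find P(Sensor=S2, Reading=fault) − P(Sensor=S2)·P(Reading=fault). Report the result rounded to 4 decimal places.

0.0314

P(Sensor=S2) = 0.107 + 0.158 + 0.090 = 0.355.
P(Reading=fault) = 0.022 + 0.090 + 0.053 = 0.165.
P(Sensor=S2, Reading=fault) − P(Sensor=S2)P(Reading=fault) = 0.090 − 0.355×0.165 = 0.0314.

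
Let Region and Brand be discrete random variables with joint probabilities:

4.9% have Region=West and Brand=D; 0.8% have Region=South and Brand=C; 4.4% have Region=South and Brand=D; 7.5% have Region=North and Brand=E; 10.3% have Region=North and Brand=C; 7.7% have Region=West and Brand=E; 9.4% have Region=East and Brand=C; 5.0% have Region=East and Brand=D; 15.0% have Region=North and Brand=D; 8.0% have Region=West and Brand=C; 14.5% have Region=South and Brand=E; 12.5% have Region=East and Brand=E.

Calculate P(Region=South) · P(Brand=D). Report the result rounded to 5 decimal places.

P(Region=South) = 0.008 + 0.044 + 0.145 = 0.197.
P(Brand=D) = 0.150 + 0.044 + 0.050 + 0.049 = 0.293.
Product: 0.197 × 0.293 = 0.05772.

0.05772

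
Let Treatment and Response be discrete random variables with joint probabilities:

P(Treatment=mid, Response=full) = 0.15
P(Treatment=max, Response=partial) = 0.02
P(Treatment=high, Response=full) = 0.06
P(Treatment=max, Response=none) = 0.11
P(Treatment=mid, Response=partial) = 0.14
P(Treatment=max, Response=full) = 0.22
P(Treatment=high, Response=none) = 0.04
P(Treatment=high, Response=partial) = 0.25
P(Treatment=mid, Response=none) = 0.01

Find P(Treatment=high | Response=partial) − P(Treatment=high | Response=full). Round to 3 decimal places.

0.470

P(Response=partial) = 0.14 + 0.25 + 0.02 = 0.41; P(Treatment=high | Response=partial) = 0.25/0.41 = 0.6098.
P(Response=full) = 0.15 + 0.06 + 0.22 = 0.43; P(Treatment=high | Response=full) = 0.06/0.43 = 0.1395.
Difference = 0.470.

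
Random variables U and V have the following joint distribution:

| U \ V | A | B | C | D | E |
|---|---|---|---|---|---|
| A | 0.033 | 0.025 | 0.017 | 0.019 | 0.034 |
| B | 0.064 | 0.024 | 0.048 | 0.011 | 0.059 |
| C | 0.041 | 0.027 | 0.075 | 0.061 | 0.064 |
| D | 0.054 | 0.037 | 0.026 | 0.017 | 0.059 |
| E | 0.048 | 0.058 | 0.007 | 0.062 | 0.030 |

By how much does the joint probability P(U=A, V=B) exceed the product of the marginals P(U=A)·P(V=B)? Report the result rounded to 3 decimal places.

0.003

P(U=A) = 0.033 + 0.025 + 0.017 + 0.019 + 0.034 = 0.128.
P(V=B) = 0.025 + 0.024 + 0.027 + 0.037 + 0.058 = 0.171.
P(U=A, V=B) − P(U=A)P(V=B) = 0.025 − 0.128×0.171 = 0.003.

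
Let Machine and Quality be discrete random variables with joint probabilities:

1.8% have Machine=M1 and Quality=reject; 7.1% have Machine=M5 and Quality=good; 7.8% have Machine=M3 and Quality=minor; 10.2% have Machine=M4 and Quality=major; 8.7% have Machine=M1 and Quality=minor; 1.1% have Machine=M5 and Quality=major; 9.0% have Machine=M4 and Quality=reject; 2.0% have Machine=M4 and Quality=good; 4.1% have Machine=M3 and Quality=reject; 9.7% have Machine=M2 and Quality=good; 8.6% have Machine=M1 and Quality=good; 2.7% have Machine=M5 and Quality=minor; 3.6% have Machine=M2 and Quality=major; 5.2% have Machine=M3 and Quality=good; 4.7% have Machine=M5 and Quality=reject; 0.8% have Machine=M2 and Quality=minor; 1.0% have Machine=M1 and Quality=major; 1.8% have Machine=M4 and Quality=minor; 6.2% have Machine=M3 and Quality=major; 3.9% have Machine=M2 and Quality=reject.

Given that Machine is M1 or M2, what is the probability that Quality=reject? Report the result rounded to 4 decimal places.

P(Machine=M1) = 0.086 + 0.087 + 0.010 + 0.018 = 0.201.
P(Machine=M2) = 0.097 + 0.008 + 0.036 + 0.039 = 0.180.
P(Machine ∈ {M1, M2}) = 0.201 + 0.180 = 0.381; P(Quality=reject, Machine ∈ {M1, M2}) = 0.018 + 0.039 = 0.057.
P(Quality=reject | Machine ∈ {M1, M2}) = 0.057/0.381 = 0.1496.

0.1496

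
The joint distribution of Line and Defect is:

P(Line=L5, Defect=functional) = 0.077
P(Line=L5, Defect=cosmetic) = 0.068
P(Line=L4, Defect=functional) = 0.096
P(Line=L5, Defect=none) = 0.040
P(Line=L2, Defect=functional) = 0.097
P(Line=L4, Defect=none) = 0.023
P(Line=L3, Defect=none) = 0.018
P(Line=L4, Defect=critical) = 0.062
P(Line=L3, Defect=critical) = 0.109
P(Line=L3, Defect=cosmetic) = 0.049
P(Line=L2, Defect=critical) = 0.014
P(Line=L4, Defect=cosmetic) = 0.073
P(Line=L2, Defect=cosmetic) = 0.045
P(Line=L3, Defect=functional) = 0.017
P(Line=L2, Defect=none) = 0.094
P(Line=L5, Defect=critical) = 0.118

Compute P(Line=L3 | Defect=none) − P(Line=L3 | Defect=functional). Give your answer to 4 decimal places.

P(Defect=none) = 0.094 + 0.018 + 0.023 + 0.040 = 0.175; P(Line=L3 | Defect=none) = 0.018/0.175 = 0.10286.
P(Defect=functional) = 0.097 + 0.017 + 0.096 + 0.077 = 0.287; P(Line=L3 | Defect=functional) = 0.017/0.287 = 0.05923.
Difference = 0.0436.

0.0436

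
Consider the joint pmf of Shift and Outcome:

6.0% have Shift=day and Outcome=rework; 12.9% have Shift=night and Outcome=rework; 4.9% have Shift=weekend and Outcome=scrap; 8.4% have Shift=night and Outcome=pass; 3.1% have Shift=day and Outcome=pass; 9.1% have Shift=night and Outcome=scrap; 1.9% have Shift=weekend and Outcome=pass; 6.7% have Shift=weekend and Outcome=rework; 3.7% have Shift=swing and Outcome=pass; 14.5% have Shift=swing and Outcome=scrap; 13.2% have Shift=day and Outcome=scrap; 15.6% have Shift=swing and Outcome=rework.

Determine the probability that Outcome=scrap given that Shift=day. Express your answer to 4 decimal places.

0.5919

P(Shift=day) = 0.031 + 0.060 + 0.132 = 0.223.
P(Outcome=scrap | Shift=day) = 0.132/0.223 = 0.5919.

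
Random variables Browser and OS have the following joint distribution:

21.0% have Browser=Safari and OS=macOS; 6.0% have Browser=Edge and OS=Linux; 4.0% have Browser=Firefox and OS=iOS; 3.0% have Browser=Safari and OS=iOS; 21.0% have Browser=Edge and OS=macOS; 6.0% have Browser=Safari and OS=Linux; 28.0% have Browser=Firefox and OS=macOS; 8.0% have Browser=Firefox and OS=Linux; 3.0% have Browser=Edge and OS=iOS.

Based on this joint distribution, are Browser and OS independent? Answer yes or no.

Every cell satisfies P(Browser,OS) = P(Browser)·P(OS). For instance P(Browser=Safari) = 0.300, P(OS=macOS) = 0.700, and 0.300×0.700 = 0.210 matches the joint entry. So Browser and OS are independent.

yes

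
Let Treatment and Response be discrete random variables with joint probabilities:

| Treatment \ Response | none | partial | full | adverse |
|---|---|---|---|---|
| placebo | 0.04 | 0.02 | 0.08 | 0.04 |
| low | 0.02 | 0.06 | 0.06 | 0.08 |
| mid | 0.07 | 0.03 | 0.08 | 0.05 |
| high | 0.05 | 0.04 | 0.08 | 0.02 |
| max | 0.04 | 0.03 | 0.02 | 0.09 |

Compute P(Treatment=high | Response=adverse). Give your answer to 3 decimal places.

0.071

P(Response=adverse) = 0.04 + 0.08 + 0.05 + 0.02 + 0.09 = 0.28.
P(Treatment=high | Response=adverse) = 0.02/0.28 = 0.071.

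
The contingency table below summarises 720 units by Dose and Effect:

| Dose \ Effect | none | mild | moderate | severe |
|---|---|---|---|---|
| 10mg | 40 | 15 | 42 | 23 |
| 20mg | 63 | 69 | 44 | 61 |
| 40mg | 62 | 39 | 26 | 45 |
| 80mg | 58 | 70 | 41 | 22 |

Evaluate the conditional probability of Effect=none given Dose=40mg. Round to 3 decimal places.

Total with Dose=40mg: 62 + 39 + 26 + 45 = 172.
P(Effect=none | Dose=40mg) = 62/172 = 0.360.

0.360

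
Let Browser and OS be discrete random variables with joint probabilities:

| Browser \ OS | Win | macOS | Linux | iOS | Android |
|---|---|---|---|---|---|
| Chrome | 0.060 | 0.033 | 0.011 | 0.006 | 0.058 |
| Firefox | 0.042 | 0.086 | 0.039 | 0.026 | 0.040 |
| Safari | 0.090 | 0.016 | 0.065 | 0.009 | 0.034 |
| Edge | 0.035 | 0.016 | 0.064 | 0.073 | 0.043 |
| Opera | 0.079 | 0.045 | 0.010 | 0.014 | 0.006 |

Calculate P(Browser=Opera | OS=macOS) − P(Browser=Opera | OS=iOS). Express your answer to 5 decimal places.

P(OS=macOS) = 0.033 + 0.086 + 0.016 + 0.016 + 0.045 = 0.196; P(Browser=Opera | OS=macOS) = 0.045/0.196 = 0.229592.
P(OS=iOS) = 0.006 + 0.026 + 0.009 + 0.073 + 0.014 = 0.128; P(Browser=Opera | OS=iOS) = 0.014/0.128 = 0.109375.
Difference = 0.12022.

0.12022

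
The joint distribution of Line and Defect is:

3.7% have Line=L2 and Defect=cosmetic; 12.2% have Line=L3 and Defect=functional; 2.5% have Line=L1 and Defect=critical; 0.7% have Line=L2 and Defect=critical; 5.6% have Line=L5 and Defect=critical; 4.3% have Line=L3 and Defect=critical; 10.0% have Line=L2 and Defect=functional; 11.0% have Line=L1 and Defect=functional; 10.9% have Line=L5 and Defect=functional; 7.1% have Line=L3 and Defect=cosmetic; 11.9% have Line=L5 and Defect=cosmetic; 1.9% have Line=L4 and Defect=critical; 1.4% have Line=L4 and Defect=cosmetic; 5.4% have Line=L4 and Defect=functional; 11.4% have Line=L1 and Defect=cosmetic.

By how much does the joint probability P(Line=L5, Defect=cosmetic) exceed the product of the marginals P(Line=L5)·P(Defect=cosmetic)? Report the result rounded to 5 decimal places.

0.01818

P(Line=L5) = 0.119 + 0.109 + 0.056 = 0.284.
P(Defect=cosmetic) = 0.114 + 0.037 + 0.071 + 0.014 + 0.119 = 0.355.
P(Line=L5, Defect=cosmetic) − P(Line=L5)P(Defect=cosmetic) = 0.119 − 0.284×0.355 = 0.01818.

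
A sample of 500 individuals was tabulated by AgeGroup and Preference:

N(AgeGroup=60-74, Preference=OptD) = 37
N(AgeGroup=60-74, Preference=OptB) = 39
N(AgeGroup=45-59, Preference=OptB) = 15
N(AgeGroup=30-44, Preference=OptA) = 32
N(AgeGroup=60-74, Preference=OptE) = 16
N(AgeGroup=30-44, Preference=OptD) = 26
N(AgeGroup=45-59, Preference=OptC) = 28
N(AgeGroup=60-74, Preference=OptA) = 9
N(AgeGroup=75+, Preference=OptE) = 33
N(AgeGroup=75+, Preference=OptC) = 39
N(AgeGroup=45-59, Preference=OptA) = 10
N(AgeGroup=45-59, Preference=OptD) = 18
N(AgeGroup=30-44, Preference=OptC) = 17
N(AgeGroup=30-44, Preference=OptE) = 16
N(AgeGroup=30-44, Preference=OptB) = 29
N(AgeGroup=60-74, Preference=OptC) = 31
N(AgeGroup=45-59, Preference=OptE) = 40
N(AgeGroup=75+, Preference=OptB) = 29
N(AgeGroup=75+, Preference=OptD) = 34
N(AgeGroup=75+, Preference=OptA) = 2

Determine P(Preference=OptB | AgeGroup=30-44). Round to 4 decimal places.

0.2417

Total with AgeGroup=30-44: 32 + 29 + 17 + 26 + 16 = 120.
P(Preference=OptB | AgeGroup=30-44) = 29/120 = 0.2417.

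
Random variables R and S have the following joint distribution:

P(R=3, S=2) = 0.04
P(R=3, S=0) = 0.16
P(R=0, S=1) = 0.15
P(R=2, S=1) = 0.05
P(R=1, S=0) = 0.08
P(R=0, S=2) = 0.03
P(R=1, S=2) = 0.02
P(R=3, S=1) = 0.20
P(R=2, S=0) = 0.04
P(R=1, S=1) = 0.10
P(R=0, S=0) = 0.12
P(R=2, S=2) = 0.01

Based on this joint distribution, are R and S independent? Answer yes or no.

yes

Every cell satisfies P(R,S) = P(R)·P(S). For instance P(R=2) = 0.10, P(S=0) = 0.40, and 0.10×0.40 = 0.04 matches the joint entry. So R and S are independent.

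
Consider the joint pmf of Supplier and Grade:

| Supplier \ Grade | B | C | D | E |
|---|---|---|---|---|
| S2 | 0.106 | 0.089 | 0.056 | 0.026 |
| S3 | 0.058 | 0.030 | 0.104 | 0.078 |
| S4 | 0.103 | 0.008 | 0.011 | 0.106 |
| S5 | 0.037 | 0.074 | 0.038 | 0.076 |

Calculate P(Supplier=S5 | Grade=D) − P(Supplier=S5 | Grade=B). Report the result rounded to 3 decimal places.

P(Grade=D) = 0.056 + 0.104 + 0.011 + 0.038 = 0.209; P(Supplier=S5 | Grade=D) = 0.038/0.209 = 0.1818.
P(Grade=B) = 0.106 + 0.058 + 0.103 + 0.037 = 0.304; P(Supplier=S5 | Grade=B) = 0.037/0.304 = 0.1217.
Difference = 0.060.

0.060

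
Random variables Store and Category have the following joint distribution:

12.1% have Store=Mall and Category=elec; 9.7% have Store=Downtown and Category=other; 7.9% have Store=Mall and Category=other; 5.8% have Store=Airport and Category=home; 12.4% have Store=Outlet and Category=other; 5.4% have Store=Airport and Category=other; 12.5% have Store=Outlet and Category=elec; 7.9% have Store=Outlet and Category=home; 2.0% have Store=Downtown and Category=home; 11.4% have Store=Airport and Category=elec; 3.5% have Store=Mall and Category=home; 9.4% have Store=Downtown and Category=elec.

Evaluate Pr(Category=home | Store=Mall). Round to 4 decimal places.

P(Store=Mall) = 0.121 + 0.035 + 0.079 = 0.235.
P(Category=home | Store=Mall) = 0.035/0.235 = 0.1489.

0.1489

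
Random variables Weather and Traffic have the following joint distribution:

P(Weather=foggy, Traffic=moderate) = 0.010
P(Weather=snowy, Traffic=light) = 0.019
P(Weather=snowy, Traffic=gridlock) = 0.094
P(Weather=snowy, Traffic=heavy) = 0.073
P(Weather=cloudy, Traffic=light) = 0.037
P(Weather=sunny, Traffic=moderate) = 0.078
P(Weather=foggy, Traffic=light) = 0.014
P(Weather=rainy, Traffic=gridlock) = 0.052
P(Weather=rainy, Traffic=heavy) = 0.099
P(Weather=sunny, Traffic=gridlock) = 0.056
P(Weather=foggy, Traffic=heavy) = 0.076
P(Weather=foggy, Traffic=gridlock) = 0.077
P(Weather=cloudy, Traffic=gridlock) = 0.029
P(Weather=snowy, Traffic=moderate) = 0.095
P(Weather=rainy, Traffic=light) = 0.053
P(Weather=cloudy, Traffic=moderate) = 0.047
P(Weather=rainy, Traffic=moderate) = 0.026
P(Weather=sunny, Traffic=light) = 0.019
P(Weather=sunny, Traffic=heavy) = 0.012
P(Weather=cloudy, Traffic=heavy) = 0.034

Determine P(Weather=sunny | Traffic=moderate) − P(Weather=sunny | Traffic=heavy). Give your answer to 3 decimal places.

P(Traffic=moderate) = 0.078 + 0.047 + 0.026 + 0.095 + 0.010 = 0.256; P(Weather=sunny | Traffic=moderate) = 0.078/0.256 = 0.3047.
P(Traffic=heavy) = 0.012 + 0.034 + 0.099 + 0.073 + 0.076 = 0.294; P(Weather=sunny | Traffic=heavy) = 0.012/0.294 = 0.0408.
Difference = 0.264.

0.264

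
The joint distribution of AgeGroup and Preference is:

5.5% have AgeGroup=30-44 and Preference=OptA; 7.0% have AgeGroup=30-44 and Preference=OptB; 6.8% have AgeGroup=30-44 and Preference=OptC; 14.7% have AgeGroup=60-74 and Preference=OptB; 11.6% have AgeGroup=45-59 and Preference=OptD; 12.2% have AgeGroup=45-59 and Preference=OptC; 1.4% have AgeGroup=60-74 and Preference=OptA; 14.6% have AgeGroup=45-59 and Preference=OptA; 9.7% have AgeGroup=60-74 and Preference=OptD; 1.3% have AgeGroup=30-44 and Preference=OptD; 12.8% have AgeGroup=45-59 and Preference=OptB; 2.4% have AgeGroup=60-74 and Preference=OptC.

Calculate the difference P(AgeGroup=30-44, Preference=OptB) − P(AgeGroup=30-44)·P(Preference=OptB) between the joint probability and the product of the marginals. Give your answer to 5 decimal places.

P(AgeGroup=30-44) = 0.055 + 0.070 + 0.068 + 0.013 = 0.206.
P(Preference=OptB) = 0.070 + 0.128 + 0.147 = 0.345.
P(AgeGroup=30-44, Preference=OptB) − P(AgeGroup=30-44)P(Preference=OptB) = 0.070 − 0.206×0.345 = -0.00107.

-0.00107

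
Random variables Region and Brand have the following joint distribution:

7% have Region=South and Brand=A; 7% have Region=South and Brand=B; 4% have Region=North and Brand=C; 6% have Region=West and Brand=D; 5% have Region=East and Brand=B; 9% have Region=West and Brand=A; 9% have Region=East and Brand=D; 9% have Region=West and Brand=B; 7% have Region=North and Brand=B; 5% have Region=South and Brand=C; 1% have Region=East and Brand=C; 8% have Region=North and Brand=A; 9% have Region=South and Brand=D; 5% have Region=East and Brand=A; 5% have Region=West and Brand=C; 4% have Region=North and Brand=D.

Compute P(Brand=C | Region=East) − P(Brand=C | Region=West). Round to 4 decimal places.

-0.1224

P(Region=East) = 0.05 + 0.05 + 0.01 + 0.09 = 0.20; P(Brand=C | Region=East) = 0.01/0.20 = 0.05000.
P(Region=West) = 0.09 + 0.09 + 0.05 + 0.06 = 0.29; P(Brand=C | Region=West) = 0.05/0.29 = 0.17241.
Difference = -0.1224.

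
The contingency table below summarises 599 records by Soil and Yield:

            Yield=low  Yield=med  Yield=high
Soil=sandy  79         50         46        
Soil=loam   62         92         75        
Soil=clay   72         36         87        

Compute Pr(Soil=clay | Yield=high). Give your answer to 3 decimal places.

Total with Yield=high: 46 + 75 + 87 = 208.
P(Soil=clay | Yield=high) = 87/208 = 0.418.

0.418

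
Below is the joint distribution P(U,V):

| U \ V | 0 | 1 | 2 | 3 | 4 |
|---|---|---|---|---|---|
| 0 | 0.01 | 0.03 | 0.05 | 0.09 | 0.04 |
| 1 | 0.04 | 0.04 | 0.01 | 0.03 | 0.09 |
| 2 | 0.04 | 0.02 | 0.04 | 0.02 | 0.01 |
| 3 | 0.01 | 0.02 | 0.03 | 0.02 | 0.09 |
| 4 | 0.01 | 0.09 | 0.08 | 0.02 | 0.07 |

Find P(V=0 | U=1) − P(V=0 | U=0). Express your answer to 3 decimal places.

0.145

P(U=1) = 0.04 + 0.04 + 0.01 + 0.03 + 0.09 = 0.21; P(V=0 | U=1) = 0.04/0.21 = 0.1905.
P(U=0) = 0.01 + 0.03 + 0.05 + 0.09 + 0.04 = 0.22; P(V=0 | U=0) = 0.01/0.22 = 0.0455.
Difference = 0.145.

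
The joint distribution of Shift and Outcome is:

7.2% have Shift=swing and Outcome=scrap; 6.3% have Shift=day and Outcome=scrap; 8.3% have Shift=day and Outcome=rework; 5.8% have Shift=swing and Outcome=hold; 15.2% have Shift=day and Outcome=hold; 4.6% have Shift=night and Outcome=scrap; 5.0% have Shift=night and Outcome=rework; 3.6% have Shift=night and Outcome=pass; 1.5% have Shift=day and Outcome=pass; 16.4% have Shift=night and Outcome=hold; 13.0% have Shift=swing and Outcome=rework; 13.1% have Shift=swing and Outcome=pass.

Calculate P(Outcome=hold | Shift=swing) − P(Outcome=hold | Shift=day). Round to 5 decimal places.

-0.33729

P(Shift=swing) = 0.131 + 0.130 + 0.072 + 0.058 = 0.391; P(Outcome=hold | Shift=swing) = 0.058/0.391 = 0.148338.
P(Shift=day) = 0.015 + 0.083 + 0.063 + 0.152 = 0.313; P(Outcome=hold | Shift=day) = 0.152/0.313 = 0.485623.
Difference = -0.33729.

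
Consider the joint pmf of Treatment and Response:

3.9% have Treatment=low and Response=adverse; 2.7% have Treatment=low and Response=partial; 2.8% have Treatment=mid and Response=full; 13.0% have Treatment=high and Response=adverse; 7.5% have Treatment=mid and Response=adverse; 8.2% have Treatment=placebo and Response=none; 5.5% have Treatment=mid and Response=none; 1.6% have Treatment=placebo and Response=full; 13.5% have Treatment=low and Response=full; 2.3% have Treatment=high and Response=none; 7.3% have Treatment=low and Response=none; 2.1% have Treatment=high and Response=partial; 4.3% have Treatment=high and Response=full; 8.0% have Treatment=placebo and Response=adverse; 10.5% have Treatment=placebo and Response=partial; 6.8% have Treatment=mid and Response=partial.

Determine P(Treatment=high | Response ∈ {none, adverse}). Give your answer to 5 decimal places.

P(Response=none) = 0.082 + 0.073 + 0.055 + 0.023 = 0.233.
P(Response=adverse) = 0.080 + 0.039 + 0.075 + 0.130 = 0.324.
P(Response ∈ {none, adverse}) = 0.233 + 0.324 = 0.557; P(Treatment=high, Response ∈ {none, adverse}) = 0.023 + 0.130 = 0.153.
P(Treatment=high | Response ∈ {none, adverse}) = 0.153/0.557 = 0.27469.

0.27469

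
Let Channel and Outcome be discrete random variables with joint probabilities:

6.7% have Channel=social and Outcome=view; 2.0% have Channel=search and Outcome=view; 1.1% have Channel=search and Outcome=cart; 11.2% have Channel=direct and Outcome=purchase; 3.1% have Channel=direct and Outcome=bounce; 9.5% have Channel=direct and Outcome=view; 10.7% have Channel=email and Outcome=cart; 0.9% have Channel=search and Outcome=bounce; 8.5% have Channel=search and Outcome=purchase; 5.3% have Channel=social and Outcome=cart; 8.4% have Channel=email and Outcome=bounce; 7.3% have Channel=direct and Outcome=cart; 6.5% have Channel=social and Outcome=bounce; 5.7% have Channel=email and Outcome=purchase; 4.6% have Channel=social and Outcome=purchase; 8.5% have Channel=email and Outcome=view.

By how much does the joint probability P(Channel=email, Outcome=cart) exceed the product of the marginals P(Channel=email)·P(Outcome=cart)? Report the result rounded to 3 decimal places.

0.026

P(Channel=email) = 0.084 + 0.085 + 0.107 + 0.057 = 0.333.
P(Outcome=cart) = 0.107 + 0.011 + 0.053 + 0.073 = 0.244.
P(Channel=email, Outcome=cart) − P(Channel=email)P(Outcome=cart) = 0.107 − 0.333×0.244 = 0.026.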